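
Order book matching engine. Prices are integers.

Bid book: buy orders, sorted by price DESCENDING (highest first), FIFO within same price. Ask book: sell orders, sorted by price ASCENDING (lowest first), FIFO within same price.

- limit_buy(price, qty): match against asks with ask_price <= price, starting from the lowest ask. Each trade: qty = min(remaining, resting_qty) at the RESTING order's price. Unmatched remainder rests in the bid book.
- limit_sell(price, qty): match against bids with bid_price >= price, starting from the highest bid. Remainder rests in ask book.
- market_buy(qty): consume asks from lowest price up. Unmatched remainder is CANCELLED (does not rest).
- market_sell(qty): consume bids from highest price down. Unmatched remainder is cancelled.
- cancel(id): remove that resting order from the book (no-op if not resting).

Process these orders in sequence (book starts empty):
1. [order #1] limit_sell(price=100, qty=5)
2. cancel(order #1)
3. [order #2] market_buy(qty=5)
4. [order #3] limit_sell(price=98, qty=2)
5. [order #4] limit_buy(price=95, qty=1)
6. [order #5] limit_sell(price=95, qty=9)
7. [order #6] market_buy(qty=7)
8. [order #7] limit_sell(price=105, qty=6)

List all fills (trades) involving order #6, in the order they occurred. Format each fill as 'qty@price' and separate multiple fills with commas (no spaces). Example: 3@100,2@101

Answer: 7@95

Derivation:
After op 1 [order #1] limit_sell(price=100, qty=5): fills=none; bids=[-] asks=[#1:5@100]
After op 2 cancel(order #1): fills=none; bids=[-] asks=[-]
After op 3 [order #2] market_buy(qty=5): fills=none; bids=[-] asks=[-]
After op 4 [order #3] limit_sell(price=98, qty=2): fills=none; bids=[-] asks=[#3:2@98]
After op 5 [order #4] limit_buy(price=95, qty=1): fills=none; bids=[#4:1@95] asks=[#3:2@98]
After op 6 [order #5] limit_sell(price=95, qty=9): fills=#4x#5:1@95; bids=[-] asks=[#5:8@95 #3:2@98]
After op 7 [order #6] market_buy(qty=7): fills=#6x#5:7@95; bids=[-] asks=[#5:1@95 #3:2@98]
After op 8 [order #7] limit_sell(price=105, qty=6): fills=none; bids=[-] asks=[#5:1@95 #3:2@98 #7:6@105]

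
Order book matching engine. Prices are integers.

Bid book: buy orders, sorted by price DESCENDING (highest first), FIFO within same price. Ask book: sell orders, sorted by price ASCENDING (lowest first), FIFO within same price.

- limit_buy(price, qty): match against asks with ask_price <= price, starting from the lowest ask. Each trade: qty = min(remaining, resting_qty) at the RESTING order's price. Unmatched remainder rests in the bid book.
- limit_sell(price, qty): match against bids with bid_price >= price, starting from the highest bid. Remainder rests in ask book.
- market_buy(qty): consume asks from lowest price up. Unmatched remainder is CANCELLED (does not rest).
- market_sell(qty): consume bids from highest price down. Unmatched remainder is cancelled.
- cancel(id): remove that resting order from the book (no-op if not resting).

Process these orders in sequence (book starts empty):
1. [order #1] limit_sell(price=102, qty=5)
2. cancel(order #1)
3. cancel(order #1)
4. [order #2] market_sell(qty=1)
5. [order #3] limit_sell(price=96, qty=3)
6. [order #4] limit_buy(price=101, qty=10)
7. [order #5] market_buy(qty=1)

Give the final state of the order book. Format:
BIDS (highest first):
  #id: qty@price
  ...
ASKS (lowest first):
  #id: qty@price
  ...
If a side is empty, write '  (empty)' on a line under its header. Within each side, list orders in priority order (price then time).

Answer: BIDS (highest first):
  #4: 7@101
ASKS (lowest first):
  (empty)

Derivation:
After op 1 [order #1] limit_sell(price=102, qty=5): fills=none; bids=[-] asks=[#1:5@102]
After op 2 cancel(order #1): fills=none; bids=[-] asks=[-]
After op 3 cancel(order #1): fills=none; bids=[-] asks=[-]
After op 4 [order #2] market_sell(qty=1): fills=none; bids=[-] asks=[-]
After op 5 [order #3] limit_sell(price=96, qty=3): fills=none; bids=[-] asks=[#3:3@96]
After op 6 [order #4] limit_buy(price=101, qty=10): fills=#4x#3:3@96; bids=[#4:7@101] asks=[-]
After op 7 [order #5] market_buy(qty=1): fills=none; bids=[#4:7@101] asks=[-]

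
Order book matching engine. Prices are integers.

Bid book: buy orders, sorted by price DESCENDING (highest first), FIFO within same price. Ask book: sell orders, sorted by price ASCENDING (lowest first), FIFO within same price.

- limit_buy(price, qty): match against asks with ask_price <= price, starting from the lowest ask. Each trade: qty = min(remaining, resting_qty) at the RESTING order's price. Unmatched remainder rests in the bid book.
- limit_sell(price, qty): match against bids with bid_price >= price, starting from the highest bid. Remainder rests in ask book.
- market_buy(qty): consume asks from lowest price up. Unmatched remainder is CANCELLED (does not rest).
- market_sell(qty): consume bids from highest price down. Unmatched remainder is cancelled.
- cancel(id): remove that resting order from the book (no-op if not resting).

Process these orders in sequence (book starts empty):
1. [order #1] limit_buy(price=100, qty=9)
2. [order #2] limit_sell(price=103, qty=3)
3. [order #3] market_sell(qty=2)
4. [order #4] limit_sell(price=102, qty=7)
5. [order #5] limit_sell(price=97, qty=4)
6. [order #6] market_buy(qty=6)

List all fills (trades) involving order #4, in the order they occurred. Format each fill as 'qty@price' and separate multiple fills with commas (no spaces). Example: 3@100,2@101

Answer: 6@102

Derivation:
After op 1 [order #1] limit_buy(price=100, qty=9): fills=none; bids=[#1:9@100] asks=[-]
After op 2 [order #2] limit_sell(price=103, qty=3): fills=none; bids=[#1:9@100] asks=[#2:3@103]
After op 3 [order #3] market_sell(qty=2): fills=#1x#3:2@100; bids=[#1:7@100] asks=[#2:3@103]
After op 4 [order #4] limit_sell(price=102, qty=7): fills=none; bids=[#1:7@100] asks=[#4:7@102 #2:3@103]
After op 5 [order #5] limit_sell(price=97, qty=4): fills=#1x#5:4@100; bids=[#1:3@100] asks=[#4:7@102 #2:3@103]
After op 6 [order #6] market_buy(qty=6): fills=#6x#4:6@102; bids=[#1:3@100] asks=[#4:1@102 #2:3@103]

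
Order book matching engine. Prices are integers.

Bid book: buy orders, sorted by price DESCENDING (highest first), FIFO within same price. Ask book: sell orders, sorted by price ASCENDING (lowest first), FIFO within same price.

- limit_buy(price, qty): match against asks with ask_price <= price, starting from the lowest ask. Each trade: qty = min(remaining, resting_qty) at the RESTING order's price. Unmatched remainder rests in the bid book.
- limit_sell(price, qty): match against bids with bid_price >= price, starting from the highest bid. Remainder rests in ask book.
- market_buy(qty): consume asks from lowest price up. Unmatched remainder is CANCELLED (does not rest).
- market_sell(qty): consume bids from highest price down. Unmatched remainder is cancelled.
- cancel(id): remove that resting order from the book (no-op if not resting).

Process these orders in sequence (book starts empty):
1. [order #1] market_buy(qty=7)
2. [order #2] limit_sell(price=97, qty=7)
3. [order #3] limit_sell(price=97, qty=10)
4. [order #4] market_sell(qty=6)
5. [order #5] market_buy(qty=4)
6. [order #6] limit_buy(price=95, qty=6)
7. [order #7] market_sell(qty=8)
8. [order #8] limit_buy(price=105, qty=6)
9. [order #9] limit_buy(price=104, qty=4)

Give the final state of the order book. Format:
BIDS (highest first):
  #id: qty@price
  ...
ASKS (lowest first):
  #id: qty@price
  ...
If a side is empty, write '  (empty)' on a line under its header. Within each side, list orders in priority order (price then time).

After op 1 [order #1] market_buy(qty=7): fills=none; bids=[-] asks=[-]
After op 2 [order #2] limit_sell(price=97, qty=7): fills=none; bids=[-] asks=[#2:7@97]
After op 3 [order #3] limit_sell(price=97, qty=10): fills=none; bids=[-] asks=[#2:7@97 #3:10@97]
After op 4 [order #4] market_sell(qty=6): fills=none; bids=[-] asks=[#2:7@97 #3:10@97]
After op 5 [order #5] market_buy(qty=4): fills=#5x#2:4@97; bids=[-] asks=[#2:3@97 #3:10@97]
After op 6 [order #6] limit_buy(price=95, qty=6): fills=none; bids=[#6:6@95] asks=[#2:3@97 #3:10@97]
After op 7 [order #7] market_sell(qty=8): fills=#6x#7:6@95; bids=[-] asks=[#2:3@97 #3:10@97]
After op 8 [order #8] limit_buy(price=105, qty=6): fills=#8x#2:3@97 #8x#3:3@97; bids=[-] asks=[#3:7@97]
After op 9 [order #9] limit_buy(price=104, qty=4): fills=#9x#3:4@97; bids=[-] asks=[#3:3@97]

Answer: BIDS (highest first):
  (empty)
ASKS (lowest first):
  #3: 3@97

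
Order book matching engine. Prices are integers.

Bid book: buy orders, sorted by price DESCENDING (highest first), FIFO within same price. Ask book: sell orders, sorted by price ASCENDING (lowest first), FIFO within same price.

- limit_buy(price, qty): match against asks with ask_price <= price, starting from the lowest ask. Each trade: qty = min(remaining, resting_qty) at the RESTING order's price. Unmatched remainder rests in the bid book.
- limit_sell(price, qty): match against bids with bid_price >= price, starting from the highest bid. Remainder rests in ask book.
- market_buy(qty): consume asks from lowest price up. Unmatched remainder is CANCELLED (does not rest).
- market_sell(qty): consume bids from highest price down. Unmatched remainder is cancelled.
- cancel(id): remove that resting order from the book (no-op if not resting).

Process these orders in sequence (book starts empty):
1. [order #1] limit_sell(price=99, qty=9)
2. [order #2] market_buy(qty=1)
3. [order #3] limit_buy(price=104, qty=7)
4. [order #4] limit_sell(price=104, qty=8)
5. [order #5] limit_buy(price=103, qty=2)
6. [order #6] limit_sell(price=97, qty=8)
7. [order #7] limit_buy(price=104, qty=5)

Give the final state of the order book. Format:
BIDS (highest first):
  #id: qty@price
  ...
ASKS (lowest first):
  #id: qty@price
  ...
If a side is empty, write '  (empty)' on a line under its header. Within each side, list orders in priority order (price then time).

Answer: BIDS (highest first):
  (empty)
ASKS (lowest first):
  #6: 2@97
  #4: 8@104

Derivation:
After op 1 [order #1] limit_sell(price=99, qty=9): fills=none; bids=[-] asks=[#1:9@99]
After op 2 [order #2] market_buy(qty=1): fills=#2x#1:1@99; bids=[-] asks=[#1:8@99]
After op 3 [order #3] limit_buy(price=104, qty=7): fills=#3x#1:7@99; bids=[-] asks=[#1:1@99]
After op 4 [order #4] limit_sell(price=104, qty=8): fills=none; bids=[-] asks=[#1:1@99 #4:8@104]
After op 5 [order #5] limit_buy(price=103, qty=2): fills=#5x#1:1@99; bids=[#5:1@103] asks=[#4:8@104]
After op 6 [order #6] limit_sell(price=97, qty=8): fills=#5x#6:1@103; bids=[-] asks=[#6:7@97 #4:8@104]
After op 7 [order #7] limit_buy(price=104, qty=5): fills=#7x#6:5@97; bids=[-] asks=[#6:2@97 #4:8@104]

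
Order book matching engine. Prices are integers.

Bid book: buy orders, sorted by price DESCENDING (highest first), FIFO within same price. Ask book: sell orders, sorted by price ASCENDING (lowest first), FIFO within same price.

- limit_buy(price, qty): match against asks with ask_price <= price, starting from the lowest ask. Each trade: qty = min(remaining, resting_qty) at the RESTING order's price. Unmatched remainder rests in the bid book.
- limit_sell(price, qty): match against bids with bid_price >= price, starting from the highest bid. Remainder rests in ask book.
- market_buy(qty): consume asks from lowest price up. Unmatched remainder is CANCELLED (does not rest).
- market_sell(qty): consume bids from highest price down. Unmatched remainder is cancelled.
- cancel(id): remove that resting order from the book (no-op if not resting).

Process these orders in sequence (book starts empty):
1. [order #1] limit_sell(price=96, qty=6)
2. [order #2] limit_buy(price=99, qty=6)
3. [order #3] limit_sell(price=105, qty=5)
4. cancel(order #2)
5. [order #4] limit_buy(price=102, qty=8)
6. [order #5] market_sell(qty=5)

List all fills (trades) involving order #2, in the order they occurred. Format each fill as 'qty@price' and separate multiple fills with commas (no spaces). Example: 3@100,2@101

Answer: 6@96

Derivation:
After op 1 [order #1] limit_sell(price=96, qty=6): fills=none; bids=[-] asks=[#1:6@96]
After op 2 [order #2] limit_buy(price=99, qty=6): fills=#2x#1:6@96; bids=[-] asks=[-]
After op 3 [order #3] limit_sell(price=105, qty=5): fills=none; bids=[-] asks=[#3:5@105]
After op 4 cancel(order #2): fills=none; bids=[-] asks=[#3:5@105]
After op 5 [order #4] limit_buy(price=102, qty=8): fills=none; bids=[#4:8@102] asks=[#3:5@105]
After op 6 [order #5] market_sell(qty=5): fills=#4x#5:5@102; bids=[#4:3@102] asks=[#3:5@105]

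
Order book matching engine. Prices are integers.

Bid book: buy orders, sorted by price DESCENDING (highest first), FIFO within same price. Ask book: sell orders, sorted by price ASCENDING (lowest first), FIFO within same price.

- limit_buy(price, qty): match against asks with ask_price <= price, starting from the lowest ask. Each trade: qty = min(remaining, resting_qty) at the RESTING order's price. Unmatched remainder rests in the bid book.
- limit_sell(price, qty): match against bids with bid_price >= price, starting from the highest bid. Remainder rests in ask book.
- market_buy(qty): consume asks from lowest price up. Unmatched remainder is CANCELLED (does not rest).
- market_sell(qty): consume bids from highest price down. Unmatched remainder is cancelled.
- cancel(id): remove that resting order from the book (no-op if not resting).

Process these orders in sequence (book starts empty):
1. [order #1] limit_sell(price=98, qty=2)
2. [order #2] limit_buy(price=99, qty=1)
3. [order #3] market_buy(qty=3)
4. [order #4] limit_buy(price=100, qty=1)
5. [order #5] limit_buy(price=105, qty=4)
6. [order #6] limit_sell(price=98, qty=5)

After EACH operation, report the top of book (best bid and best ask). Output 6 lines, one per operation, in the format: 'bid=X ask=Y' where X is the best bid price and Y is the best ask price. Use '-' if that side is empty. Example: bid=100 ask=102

After op 1 [order #1] limit_sell(price=98, qty=2): fills=none; bids=[-] asks=[#1:2@98]
After op 2 [order #2] limit_buy(price=99, qty=1): fills=#2x#1:1@98; bids=[-] asks=[#1:1@98]
After op 3 [order #3] market_buy(qty=3): fills=#3x#1:1@98; bids=[-] asks=[-]
After op 4 [order #4] limit_buy(price=100, qty=1): fills=none; bids=[#4:1@100] asks=[-]
After op 5 [order #5] limit_buy(price=105, qty=4): fills=none; bids=[#5:4@105 #4:1@100] asks=[-]
After op 6 [order #6] limit_sell(price=98, qty=5): fills=#5x#6:4@105 #4x#6:1@100; bids=[-] asks=[-]

Answer: bid=- ask=98
bid=- ask=98
bid=- ask=-
bid=100 ask=-
bid=105 ask=-
bid=- ask=-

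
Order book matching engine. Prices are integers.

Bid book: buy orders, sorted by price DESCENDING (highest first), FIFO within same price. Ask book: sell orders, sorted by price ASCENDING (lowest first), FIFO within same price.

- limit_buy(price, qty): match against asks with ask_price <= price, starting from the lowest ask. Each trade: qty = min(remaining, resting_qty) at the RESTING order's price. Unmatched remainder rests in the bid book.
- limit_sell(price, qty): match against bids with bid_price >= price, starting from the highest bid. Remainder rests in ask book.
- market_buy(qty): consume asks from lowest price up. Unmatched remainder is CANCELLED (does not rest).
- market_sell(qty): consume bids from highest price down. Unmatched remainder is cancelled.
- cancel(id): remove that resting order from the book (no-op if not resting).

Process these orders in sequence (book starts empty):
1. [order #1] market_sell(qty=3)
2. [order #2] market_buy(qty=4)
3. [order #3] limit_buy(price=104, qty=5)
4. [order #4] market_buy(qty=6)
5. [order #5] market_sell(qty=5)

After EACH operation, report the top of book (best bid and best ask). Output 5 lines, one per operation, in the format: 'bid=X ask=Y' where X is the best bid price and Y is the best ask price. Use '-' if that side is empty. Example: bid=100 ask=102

Answer: bid=- ask=-
bid=- ask=-
bid=104 ask=-
bid=104 ask=-
bid=- ask=-

Derivation:
After op 1 [order #1] market_sell(qty=3): fills=none; bids=[-] asks=[-]
After op 2 [order #2] market_buy(qty=4): fills=none; bids=[-] asks=[-]
After op 3 [order #3] limit_buy(price=104, qty=5): fills=none; bids=[#3:5@104] asks=[-]
After op 4 [order #4] market_buy(qty=6): fills=none; bids=[#3:5@104] asks=[-]
After op 5 [order #5] market_sell(qty=5): fills=#3x#5:5@104; bids=[-] asks=[-]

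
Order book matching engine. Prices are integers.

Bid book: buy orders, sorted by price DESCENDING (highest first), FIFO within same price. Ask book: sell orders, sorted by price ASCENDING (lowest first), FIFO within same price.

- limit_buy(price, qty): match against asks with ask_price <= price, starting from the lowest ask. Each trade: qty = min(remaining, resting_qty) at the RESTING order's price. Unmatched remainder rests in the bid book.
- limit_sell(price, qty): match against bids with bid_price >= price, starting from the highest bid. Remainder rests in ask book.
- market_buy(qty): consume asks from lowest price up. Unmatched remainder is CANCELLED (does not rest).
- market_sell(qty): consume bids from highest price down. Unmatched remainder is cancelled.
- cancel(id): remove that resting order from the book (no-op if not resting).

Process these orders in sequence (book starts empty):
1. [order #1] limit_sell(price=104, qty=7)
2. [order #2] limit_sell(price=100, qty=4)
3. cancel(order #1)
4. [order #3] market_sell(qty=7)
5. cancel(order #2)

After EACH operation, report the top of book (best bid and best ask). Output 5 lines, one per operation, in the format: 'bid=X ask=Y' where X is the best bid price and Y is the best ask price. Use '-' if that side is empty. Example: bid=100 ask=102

Answer: bid=- ask=104
bid=- ask=100
bid=- ask=100
bid=- ask=100
bid=- ask=-

Derivation:
After op 1 [order #1] limit_sell(price=104, qty=7): fills=none; bids=[-] asks=[#1:7@104]
After op 2 [order #2] limit_sell(price=100, qty=4): fills=none; bids=[-] asks=[#2:4@100 #1:7@104]
After op 3 cancel(order #1): fills=none; bids=[-] asks=[#2:4@100]
After op 4 [order #3] market_sell(qty=7): fills=none; bids=[-] asks=[#2:4@100]
After op 5 cancel(order #2): fills=none; bids=[-] asks=[-]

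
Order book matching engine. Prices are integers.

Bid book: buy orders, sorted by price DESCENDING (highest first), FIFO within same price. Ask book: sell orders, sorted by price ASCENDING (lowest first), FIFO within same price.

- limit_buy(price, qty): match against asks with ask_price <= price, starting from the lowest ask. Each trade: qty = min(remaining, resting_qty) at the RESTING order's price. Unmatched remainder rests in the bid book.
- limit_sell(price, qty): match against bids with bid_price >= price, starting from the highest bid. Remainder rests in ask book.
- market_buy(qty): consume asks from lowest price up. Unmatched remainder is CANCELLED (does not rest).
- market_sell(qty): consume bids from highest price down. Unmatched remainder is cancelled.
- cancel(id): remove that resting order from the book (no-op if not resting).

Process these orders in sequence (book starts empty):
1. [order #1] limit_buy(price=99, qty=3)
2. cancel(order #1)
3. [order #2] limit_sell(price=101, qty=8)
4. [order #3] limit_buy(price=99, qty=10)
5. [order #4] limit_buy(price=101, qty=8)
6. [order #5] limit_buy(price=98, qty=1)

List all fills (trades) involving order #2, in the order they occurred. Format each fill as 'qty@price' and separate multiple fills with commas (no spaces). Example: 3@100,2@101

After op 1 [order #1] limit_buy(price=99, qty=3): fills=none; bids=[#1:3@99] asks=[-]
After op 2 cancel(order #1): fills=none; bids=[-] asks=[-]
After op 3 [order #2] limit_sell(price=101, qty=8): fills=none; bids=[-] asks=[#2:8@101]
After op 4 [order #3] limit_buy(price=99, qty=10): fills=none; bids=[#3:10@99] asks=[#2:8@101]
After op 5 [order #4] limit_buy(price=101, qty=8): fills=#4x#2:8@101; bids=[#3:10@99] asks=[-]
After op 6 [order #5] limit_buy(price=98, qty=1): fills=none; bids=[#3:10@99 #5:1@98] asks=[-]

Answer: 8@101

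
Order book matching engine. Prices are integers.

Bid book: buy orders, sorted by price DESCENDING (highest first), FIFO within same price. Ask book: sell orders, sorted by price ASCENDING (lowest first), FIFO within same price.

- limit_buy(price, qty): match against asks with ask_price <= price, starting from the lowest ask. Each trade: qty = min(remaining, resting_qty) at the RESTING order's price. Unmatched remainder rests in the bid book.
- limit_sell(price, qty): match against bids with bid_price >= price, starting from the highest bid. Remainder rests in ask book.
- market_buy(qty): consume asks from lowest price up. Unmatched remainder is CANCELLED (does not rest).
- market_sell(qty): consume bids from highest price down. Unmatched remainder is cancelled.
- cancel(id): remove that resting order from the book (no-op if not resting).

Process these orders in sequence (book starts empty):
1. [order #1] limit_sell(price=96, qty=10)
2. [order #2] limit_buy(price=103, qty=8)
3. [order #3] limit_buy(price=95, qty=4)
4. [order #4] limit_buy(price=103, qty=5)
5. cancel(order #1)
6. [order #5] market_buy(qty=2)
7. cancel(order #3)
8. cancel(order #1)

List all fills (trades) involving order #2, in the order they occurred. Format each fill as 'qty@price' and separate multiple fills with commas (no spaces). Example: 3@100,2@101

After op 1 [order #1] limit_sell(price=96, qty=10): fills=none; bids=[-] asks=[#1:10@96]
After op 2 [order #2] limit_buy(price=103, qty=8): fills=#2x#1:8@96; bids=[-] asks=[#1:2@96]
After op 3 [order #3] limit_buy(price=95, qty=4): fills=none; bids=[#3:4@95] asks=[#1:2@96]
After op 4 [order #4] limit_buy(price=103, qty=5): fills=#4x#1:2@96; bids=[#4:3@103 #3:4@95] asks=[-]
After op 5 cancel(order #1): fills=none; bids=[#4:3@103 #3:4@95] asks=[-]
After op 6 [order #5] market_buy(qty=2): fills=none; bids=[#4:3@103 #3:4@95] asks=[-]
After op 7 cancel(order #3): fills=none; bids=[#4:3@103] asks=[-]
After op 8 cancel(order #1): fills=none; bids=[#4:3@103] asks=[-]

Answer: 8@96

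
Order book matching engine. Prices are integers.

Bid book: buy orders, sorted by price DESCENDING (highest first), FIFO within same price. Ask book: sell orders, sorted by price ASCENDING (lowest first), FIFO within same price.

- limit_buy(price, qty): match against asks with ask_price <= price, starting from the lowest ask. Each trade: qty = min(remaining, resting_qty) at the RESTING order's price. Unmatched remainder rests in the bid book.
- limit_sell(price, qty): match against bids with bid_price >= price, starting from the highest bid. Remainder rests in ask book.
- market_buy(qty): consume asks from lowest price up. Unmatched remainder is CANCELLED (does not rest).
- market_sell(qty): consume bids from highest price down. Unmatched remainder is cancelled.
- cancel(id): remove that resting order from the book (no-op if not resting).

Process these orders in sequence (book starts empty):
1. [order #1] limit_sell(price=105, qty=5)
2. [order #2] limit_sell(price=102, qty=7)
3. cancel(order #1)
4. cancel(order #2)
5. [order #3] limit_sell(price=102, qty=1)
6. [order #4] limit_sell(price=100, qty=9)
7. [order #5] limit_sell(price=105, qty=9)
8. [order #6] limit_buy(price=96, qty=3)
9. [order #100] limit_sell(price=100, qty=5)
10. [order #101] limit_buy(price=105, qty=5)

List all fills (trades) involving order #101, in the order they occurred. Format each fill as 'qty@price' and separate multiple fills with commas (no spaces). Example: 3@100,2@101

Answer: 5@100

Derivation:
After op 1 [order #1] limit_sell(price=105, qty=5): fills=none; bids=[-] asks=[#1:5@105]
After op 2 [order #2] limit_sell(price=102, qty=7): fills=none; bids=[-] asks=[#2:7@102 #1:5@105]
After op 3 cancel(order #1): fills=none; bids=[-] asks=[#2:7@102]
After op 4 cancel(order #2): fills=none; bids=[-] asks=[-]
After op 5 [order #3] limit_sell(price=102, qty=1): fills=none; bids=[-] asks=[#3:1@102]
After op 6 [order #4] limit_sell(price=100, qty=9): fills=none; bids=[-] asks=[#4:9@100 #3:1@102]
After op 7 [order #5] limit_sell(price=105, qty=9): fills=none; bids=[-] asks=[#4:9@100 #3:1@102 #5:9@105]
After op 8 [order #6] limit_buy(price=96, qty=3): fills=none; bids=[#6:3@96] asks=[#4:9@100 #3:1@102 #5:9@105]
After op 9 [order #100] limit_sell(price=100, qty=5): fills=none; bids=[#6:3@96] asks=[#4:9@100 #100:5@100 #3:1@102 #5:9@105]
After op 10 [order #101] limit_buy(price=105, qty=5): fills=#101x#4:5@100; bids=[#6:3@96] asks=[#4:4@100 #100:5@100 #3:1@102 #5:9@105]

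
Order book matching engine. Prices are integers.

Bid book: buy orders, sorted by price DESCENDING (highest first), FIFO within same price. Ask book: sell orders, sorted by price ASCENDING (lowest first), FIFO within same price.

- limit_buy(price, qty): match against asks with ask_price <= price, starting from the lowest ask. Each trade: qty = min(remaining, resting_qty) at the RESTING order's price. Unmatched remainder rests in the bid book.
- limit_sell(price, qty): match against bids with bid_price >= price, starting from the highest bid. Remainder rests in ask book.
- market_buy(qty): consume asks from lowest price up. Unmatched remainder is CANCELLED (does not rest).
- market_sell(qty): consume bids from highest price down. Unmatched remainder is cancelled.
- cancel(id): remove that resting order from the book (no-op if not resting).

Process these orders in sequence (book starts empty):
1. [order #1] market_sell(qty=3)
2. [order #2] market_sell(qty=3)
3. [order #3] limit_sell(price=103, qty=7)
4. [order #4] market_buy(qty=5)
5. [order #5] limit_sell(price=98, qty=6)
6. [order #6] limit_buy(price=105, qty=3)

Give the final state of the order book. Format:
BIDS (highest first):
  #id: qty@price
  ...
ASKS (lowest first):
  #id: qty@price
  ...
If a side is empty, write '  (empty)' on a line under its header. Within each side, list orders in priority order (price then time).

After op 1 [order #1] market_sell(qty=3): fills=none; bids=[-] asks=[-]
After op 2 [order #2] market_sell(qty=3): fills=none; bids=[-] asks=[-]
After op 3 [order #3] limit_sell(price=103, qty=7): fills=none; bids=[-] asks=[#3:7@103]
After op 4 [order #4] market_buy(qty=5): fills=#4x#3:5@103; bids=[-] asks=[#3:2@103]
After op 5 [order #5] limit_sell(price=98, qty=6): fills=none; bids=[-] asks=[#5:6@98 #3:2@103]
After op 6 [order #6] limit_buy(price=105, qty=3): fills=#6x#5:3@98; bids=[-] asks=[#5:3@98 #3:2@103]

Answer: BIDS (highest first):
  (empty)
ASKS (lowest first):
  #5: 3@98
  #3: 2@103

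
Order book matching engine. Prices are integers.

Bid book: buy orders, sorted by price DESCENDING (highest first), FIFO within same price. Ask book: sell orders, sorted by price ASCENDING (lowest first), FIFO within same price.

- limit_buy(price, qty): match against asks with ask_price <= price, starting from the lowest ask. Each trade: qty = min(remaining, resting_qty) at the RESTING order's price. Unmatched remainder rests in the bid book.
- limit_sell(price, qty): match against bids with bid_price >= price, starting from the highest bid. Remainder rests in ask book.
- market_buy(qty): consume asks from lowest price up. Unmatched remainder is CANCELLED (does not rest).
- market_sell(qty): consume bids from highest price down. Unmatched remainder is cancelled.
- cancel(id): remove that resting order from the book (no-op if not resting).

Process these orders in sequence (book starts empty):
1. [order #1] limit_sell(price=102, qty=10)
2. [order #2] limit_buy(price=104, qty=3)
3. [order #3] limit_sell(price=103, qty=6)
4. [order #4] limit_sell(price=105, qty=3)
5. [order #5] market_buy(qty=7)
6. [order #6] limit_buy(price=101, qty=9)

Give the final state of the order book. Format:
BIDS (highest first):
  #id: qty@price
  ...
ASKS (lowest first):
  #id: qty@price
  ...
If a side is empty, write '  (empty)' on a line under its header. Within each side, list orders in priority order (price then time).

Answer: BIDS (highest first):
  #6: 9@101
ASKS (lowest first):
  #3: 6@103
  #4: 3@105

Derivation:
After op 1 [order #1] limit_sell(price=102, qty=10): fills=none; bids=[-] asks=[#1:10@102]
After op 2 [order #2] limit_buy(price=104, qty=3): fills=#2x#1:3@102; bids=[-] asks=[#1:7@102]
After op 3 [order #3] limit_sell(price=103, qty=6): fills=none; bids=[-] asks=[#1:7@102 #3:6@103]
After op 4 [order #4] limit_sell(price=105, qty=3): fills=none; bids=[-] asks=[#1:7@102 #3:6@103 #4:3@105]
After op 5 [order #5] market_buy(qty=7): fills=#5x#1:7@102; bids=[-] asks=[#3:6@103 #4:3@105]
After op 6 [order #6] limit_buy(price=101, qty=9): fills=none; bids=[#6:9@101] asks=[#3:6@103 #4:3@105]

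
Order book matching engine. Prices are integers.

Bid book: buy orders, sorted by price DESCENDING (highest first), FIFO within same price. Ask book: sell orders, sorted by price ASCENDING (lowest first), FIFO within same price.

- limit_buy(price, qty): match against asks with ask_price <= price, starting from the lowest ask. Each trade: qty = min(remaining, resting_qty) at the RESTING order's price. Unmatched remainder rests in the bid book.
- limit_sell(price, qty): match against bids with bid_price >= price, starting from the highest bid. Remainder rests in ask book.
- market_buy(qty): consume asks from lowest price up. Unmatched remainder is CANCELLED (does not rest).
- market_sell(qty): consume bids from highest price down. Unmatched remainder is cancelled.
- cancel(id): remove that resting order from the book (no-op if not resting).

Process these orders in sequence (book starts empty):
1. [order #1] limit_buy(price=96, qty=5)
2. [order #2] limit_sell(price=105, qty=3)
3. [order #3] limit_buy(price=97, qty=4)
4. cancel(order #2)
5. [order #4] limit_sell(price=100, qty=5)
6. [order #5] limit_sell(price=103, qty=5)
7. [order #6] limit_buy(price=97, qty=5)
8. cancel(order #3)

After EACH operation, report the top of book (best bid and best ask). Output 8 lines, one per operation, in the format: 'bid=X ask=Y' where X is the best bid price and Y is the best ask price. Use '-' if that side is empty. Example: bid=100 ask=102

After op 1 [order #1] limit_buy(price=96, qty=5): fills=none; bids=[#1:5@96] asks=[-]
After op 2 [order #2] limit_sell(price=105, qty=3): fills=none; bids=[#1:5@96] asks=[#2:3@105]
After op 3 [order #3] limit_buy(price=97, qty=4): fills=none; bids=[#3:4@97 #1:5@96] asks=[#2:3@105]
After op 4 cancel(order #2): fills=none; bids=[#3:4@97 #1:5@96] asks=[-]
After op 5 [order #4] limit_sell(price=100, qty=5): fills=none; bids=[#3:4@97 #1:5@96] asks=[#4:5@100]
After op 6 [order #5] limit_sell(price=103, qty=5): fills=none; bids=[#3:4@97 #1:5@96] asks=[#4:5@100 #5:5@103]
After op 7 [order #6] limit_buy(price=97, qty=5): fills=none; bids=[#3:4@97 #6:5@97 #1:5@96] asks=[#4:5@100 #5:5@103]
After op 8 cancel(order #3): fills=none; bids=[#6:5@97 #1:5@96] asks=[#4:5@100 #5:5@103]

Answer: bid=96 ask=-
bid=96 ask=105
bid=97 ask=105
bid=97 ask=-
bid=97 ask=100
bid=97 ask=100
bid=97 ask=100
bid=97 ask=100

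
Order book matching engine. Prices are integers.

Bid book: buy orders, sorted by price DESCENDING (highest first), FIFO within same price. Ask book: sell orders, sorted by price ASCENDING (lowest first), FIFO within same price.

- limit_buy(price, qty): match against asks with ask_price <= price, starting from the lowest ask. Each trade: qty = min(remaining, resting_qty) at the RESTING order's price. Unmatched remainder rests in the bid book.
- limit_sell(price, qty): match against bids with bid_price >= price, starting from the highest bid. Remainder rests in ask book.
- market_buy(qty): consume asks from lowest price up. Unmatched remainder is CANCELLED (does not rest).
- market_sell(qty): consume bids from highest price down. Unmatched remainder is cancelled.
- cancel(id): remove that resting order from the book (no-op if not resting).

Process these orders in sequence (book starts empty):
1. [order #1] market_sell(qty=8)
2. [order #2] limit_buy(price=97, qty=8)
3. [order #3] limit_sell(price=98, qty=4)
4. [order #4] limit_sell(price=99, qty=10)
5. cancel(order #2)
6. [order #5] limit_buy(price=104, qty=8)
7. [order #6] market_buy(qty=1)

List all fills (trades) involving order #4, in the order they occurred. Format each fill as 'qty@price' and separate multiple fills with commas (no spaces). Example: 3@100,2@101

After op 1 [order #1] market_sell(qty=8): fills=none; bids=[-] asks=[-]
After op 2 [order #2] limit_buy(price=97, qty=8): fills=none; bids=[#2:8@97] asks=[-]
After op 3 [order #3] limit_sell(price=98, qty=4): fills=none; bids=[#2:8@97] asks=[#3:4@98]
After op 4 [order #4] limit_sell(price=99, qty=10): fills=none; bids=[#2:8@97] asks=[#3:4@98 #4:10@99]
After op 5 cancel(order #2): fills=none; bids=[-] asks=[#3:4@98 #4:10@99]
After op 6 [order #5] limit_buy(price=104, qty=8): fills=#5x#3:4@98 #5x#4:4@99; bids=[-] asks=[#4:6@99]
After op 7 [order #6] market_buy(qty=1): fills=#6x#4:1@99; bids=[-] asks=[#4:5@99]

Answer: 4@99,1@99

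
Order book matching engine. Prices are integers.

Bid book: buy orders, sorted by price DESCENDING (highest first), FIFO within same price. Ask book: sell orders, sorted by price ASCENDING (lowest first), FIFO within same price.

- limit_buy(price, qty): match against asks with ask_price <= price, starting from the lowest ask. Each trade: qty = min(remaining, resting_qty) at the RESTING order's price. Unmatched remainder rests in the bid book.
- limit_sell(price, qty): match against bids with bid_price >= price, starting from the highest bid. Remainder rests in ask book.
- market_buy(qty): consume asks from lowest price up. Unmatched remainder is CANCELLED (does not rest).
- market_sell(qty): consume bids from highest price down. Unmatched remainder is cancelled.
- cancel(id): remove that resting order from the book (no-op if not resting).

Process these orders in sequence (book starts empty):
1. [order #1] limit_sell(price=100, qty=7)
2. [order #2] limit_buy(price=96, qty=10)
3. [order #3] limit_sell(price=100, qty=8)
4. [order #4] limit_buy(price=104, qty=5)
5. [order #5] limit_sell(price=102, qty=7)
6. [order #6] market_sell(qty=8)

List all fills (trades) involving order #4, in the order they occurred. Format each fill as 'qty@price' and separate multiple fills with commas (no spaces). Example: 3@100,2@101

After op 1 [order #1] limit_sell(price=100, qty=7): fills=none; bids=[-] asks=[#1:7@100]
After op 2 [order #2] limit_buy(price=96, qty=10): fills=none; bids=[#2:10@96] asks=[#1:7@100]
After op 3 [order #3] limit_sell(price=100, qty=8): fills=none; bids=[#2:10@96] asks=[#1:7@100 #3:8@100]
After op 4 [order #4] limit_buy(price=104, qty=5): fills=#4x#1:5@100; bids=[#2:10@96] asks=[#1:2@100 #3:8@100]
After op 5 [order #5] limit_sell(price=102, qty=7): fills=none; bids=[#2:10@96] asks=[#1:2@100 #3:8@100 #5:7@102]
After op 6 [order #6] market_sell(qty=8): fills=#2x#6:8@96; bids=[#2:2@96] asks=[#1:2@100 #3:8@100 #5:7@102]

Answer: 5@100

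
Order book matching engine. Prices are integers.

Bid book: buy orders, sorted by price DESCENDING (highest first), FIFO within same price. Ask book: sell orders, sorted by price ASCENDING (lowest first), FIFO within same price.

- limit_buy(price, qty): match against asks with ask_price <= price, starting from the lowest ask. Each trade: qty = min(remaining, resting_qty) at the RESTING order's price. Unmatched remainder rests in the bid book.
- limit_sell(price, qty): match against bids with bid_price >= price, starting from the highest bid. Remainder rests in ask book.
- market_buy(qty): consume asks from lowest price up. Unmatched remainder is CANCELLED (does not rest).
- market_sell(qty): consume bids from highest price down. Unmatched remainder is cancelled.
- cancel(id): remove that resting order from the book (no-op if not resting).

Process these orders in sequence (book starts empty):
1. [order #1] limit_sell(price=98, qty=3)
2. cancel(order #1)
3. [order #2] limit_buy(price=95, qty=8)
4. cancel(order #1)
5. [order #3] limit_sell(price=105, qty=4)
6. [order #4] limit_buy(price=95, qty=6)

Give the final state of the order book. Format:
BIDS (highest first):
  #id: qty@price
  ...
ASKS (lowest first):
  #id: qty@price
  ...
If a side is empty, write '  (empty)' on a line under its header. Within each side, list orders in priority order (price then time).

After op 1 [order #1] limit_sell(price=98, qty=3): fills=none; bids=[-] asks=[#1:3@98]
After op 2 cancel(order #1): fills=none; bids=[-] asks=[-]
After op 3 [order #2] limit_buy(price=95, qty=8): fills=none; bids=[#2:8@95] asks=[-]
After op 4 cancel(order #1): fills=none; bids=[#2:8@95] asks=[-]
After op 5 [order #3] limit_sell(price=105, qty=4): fills=none; bids=[#2:8@95] asks=[#3:4@105]
After op 6 [order #4] limit_buy(price=95, qty=6): fills=none; bids=[#2:8@95 #4:6@95] asks=[#3:4@105]

Answer: BIDS (highest first):
  #2: 8@95
  #4: 6@95
ASKS (lowest first):
  #3: 4@105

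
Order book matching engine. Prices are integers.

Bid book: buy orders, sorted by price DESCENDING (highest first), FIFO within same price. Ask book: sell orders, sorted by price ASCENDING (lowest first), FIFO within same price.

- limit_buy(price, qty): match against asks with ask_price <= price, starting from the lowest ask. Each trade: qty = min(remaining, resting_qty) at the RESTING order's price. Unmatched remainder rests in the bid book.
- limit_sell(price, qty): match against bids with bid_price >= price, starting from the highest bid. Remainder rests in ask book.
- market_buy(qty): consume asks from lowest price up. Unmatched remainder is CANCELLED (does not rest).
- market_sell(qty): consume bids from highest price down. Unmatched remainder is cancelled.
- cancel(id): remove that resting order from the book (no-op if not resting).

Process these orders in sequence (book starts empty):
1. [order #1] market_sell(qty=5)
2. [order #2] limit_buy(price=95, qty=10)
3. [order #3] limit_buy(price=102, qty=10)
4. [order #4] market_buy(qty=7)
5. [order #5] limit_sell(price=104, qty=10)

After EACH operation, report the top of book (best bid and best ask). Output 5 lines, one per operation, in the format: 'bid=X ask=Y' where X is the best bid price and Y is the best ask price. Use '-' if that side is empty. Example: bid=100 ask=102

Answer: bid=- ask=-
bid=95 ask=-
bid=102 ask=-
bid=102 ask=-
bid=102 ask=104

Derivation:
After op 1 [order #1] market_sell(qty=5): fills=none; bids=[-] asks=[-]
After op 2 [order #2] limit_buy(price=95, qty=10): fills=none; bids=[#2:10@95] asks=[-]
After op 3 [order #3] limit_buy(price=102, qty=10): fills=none; bids=[#3:10@102 #2:10@95] asks=[-]
After op 4 [order #4] market_buy(qty=7): fills=none; bids=[#3:10@102 #2:10@95] asks=[-]
After op 5 [order #5] limit_sell(price=104, qty=10): fills=none; bids=[#3:10@102 #2:10@95] asks=[#5:10@104]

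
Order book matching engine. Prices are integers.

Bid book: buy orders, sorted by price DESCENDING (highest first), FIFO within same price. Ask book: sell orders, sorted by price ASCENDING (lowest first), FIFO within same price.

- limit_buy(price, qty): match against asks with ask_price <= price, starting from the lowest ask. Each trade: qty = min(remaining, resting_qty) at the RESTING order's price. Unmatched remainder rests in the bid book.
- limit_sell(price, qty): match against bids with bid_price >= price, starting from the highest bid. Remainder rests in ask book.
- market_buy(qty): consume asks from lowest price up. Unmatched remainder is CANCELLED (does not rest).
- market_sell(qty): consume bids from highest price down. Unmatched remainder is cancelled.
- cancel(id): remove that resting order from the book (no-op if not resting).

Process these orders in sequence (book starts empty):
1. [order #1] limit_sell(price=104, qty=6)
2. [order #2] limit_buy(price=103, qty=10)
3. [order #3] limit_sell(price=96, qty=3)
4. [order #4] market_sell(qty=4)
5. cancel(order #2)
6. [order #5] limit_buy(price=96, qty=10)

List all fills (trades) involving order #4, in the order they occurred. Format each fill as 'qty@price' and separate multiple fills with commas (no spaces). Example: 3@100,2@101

After op 1 [order #1] limit_sell(price=104, qty=6): fills=none; bids=[-] asks=[#1:6@104]
After op 2 [order #2] limit_buy(price=103, qty=10): fills=none; bids=[#2:10@103] asks=[#1:6@104]
After op 3 [order #3] limit_sell(price=96, qty=3): fills=#2x#3:3@103; bids=[#2:7@103] asks=[#1:6@104]
After op 4 [order #4] market_sell(qty=4): fills=#2x#4:4@103; bids=[#2:3@103] asks=[#1:6@104]
After op 5 cancel(order #2): fills=none; bids=[-] asks=[#1:6@104]
After op 6 [order #5] limit_buy(price=96, qty=10): fills=none; bids=[#5:10@96] asks=[#1:6@104]

Answer: 4@103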